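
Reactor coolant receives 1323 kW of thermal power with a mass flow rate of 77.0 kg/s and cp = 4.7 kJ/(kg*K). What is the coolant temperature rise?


dT = Q / (m_dot * cp)
dT = 1323 / (77.0 * 4.7)
dT = 3.6557 C

3.6557


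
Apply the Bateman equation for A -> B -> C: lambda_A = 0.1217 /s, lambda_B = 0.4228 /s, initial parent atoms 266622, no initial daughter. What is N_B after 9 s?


N_B(t) = lambda_A * N_A0 / (lambda_B - lambda_A) * [exp(-lambda_A*t) - exp(-lambda_B*t)]
exp(-0.1217*9) = 0.3344393; exp(-0.4228*9) = 0.02225475
N_B = 0.1217 * 266622 / (0.4228 - 0.1217) * (0.3344393 - 0.02225475)
N_B = 33642

33642


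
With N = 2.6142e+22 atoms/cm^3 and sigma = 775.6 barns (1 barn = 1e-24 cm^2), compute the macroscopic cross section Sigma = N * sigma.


Sigma = N * sigma_barns * 1e-24
Sigma = 2.6142e+22 * 775.6 * 1e-24
Sigma = 20.276 /cm

20.276


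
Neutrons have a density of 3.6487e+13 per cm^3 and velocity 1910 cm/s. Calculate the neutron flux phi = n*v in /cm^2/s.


phi = n * v
phi = 3.6487e+13 * 1910
phi = 6.9690e+16 /cm^2/s

6.9690e+16


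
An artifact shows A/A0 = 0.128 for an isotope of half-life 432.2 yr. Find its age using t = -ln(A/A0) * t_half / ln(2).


lambda = ln(2) / t_half = ln(2) / 432.2 = 0.001603765 /yr
t = -ln(A/A0) / lambda
t = -ln(0.128) / 0.001603765
t = 1281.8 yr

1281.8


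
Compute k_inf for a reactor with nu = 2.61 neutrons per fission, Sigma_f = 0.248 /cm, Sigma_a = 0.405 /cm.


k_inf = nu * Sigma_f / Sigma_a
k_inf = 2.61 * 0.248 / 0.405
k_inf = 1.5982

1.5982


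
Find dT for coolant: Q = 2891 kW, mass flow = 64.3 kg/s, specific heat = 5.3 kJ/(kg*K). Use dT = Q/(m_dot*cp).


dT = Q / (m_dot * cp)
dT = 2891 / (64.3 * 5.3)
dT = 8.4832 C

8.4832


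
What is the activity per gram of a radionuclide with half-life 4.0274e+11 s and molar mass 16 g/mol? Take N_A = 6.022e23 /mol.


lambda = ln(2) / t_half = ln(2) / 4.0274e+11 = 1.721079e-12 /s
SA = lambda * N_A / M
SA = 1.721079e-12 * 6.022e23 / 16
SA = 6.4777e+10 Bq/g

6.4777e+10


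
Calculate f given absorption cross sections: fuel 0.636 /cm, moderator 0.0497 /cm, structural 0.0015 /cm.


f = Sigma_a_fuel / (Sigma_a_fuel + Sigma_a_mod + Sigma_a_other)
f = 0.636 / (0.636 + 0.0497 + 0.0015)
f = 0.92549

0.92549


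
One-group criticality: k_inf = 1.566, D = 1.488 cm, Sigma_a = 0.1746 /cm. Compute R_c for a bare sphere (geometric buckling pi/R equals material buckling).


L^2 = D / Sigma_a = 1.488 / 0.1746 = 8.522337 cm^2
B_m^2 = (k_inf - 1) / L^2 = (1.566 - 1) / 8.522337 = 0.06641371 /cm^2
For a bare sphere: B_g = pi/R, so R_c = pi / sqrt(B_m^2)
R_c = pi / sqrt(0.06641371) = 12.190 cm

12.190


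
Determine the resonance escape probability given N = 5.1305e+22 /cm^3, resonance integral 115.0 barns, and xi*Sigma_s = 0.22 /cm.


p = exp(-N * I * 1e-24 / (xi*Sigma_s))
p = exp(-5.1305e+22 * 115.0 * 1e-24 / 0.22)
p = 2.2535e-12

2.2535e-12


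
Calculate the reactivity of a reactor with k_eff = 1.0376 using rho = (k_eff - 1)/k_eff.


rho = (k_eff - 1) / k_eff
rho = (1.0376 - 1) / 1.0376
rho = 0.036237

0.036237


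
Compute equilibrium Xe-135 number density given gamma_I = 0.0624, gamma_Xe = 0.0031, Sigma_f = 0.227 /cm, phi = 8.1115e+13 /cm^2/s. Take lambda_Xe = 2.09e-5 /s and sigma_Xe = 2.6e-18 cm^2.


Xe_eq = (gamma_I + gamma_Xe) * Sigma_f * phi / (lambda_Xe + sigma_Xe * phi)
Numerator = (0.0624 + 0.0031) * 0.227 * 8.1115e+13 = 1.206058e+12
Denominator = 2.09e-5 + 2.6e-18 * 8.1115e+13 = 2.317990e-04
Xe_eq = 1.206058e+12 / 2.317990e-04 = 5.2030e+15 /cm^3

5.2030e+15


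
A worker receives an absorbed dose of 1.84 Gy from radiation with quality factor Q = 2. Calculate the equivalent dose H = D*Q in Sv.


H = D * Q
H = 1.84 * 2
H = 3.6800 Sv

3.6800


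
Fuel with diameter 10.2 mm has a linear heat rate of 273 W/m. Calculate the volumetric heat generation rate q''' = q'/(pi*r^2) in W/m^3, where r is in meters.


r = D / 2 / 1000 = 10.2 / 2 / 1000 = 0.0051 m
q''' = q' / (pi * r^2)
q''' = 273 / (pi * 0.0051^2)
q''' = 3.3410e+06 W/m^3

3.3410e+06


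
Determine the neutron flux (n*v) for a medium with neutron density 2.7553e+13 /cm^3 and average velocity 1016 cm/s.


phi = n * v
phi = 2.7553e+13 * 1016
phi = 2.7994e+16 /cm^2/s

2.7994e+16


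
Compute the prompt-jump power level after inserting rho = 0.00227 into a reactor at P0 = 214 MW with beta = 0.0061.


P1/P0 = beta / (beta - rho)
P1/P0 = 0.0061 / (0.0061 - 0.00227) = 1.592689
P1 = 214 * 1.592689 = 340.84 MW

340.84


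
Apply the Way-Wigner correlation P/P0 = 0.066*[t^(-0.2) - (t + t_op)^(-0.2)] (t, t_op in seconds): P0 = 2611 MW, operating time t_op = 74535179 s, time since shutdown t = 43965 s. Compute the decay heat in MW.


P/P0 = 0.066 * [t^(-0.2) - (t + t_op)^(-0.2)]
P/P0 = 0.066 * [43965^(-0.2) - (43965 + 74535179)^(-0.2)]
P/P0 = 0.066 * [0.1178633 - 0.02663646] = 0.006020971
P = 2611 * 0.006020971 = 15.721 MW

15.721


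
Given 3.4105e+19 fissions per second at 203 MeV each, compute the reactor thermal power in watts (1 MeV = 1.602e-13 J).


P = fission_rate * E_MeV * 1.602e-13
P = 3.4105e+19 * 203 * 1.602e-13
P = 1.1091e+09 W

1.1091e+09


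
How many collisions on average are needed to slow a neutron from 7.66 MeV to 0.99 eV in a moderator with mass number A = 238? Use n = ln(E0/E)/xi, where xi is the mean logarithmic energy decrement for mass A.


xi = 1 + (A-1)^2/(2A)*ln((A-1)/(A+1)) = 0.008379872 (for A = 238)
n = ln(E0/E) / xi
n = ln(7.66e6 / 0.99) / 0.008379872
n = ln(7.737374e+06) / 0.008379872 = 1892.8

1892.8


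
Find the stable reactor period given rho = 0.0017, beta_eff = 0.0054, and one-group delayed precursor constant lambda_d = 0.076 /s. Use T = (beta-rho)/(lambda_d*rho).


T = (beta - rho) / (lambda_d * rho)
T = (0.0054 - 0.0017) / (0.076 * 0.0017)
T = 28.638 s

28.638


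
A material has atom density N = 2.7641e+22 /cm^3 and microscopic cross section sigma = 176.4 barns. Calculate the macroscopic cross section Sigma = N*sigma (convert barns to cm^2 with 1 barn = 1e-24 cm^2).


Sigma = N * sigma_barns * 1e-24
Sigma = 2.7641e+22 * 176.4 * 1e-24
Sigma = 4.8759 /cm

4.8759


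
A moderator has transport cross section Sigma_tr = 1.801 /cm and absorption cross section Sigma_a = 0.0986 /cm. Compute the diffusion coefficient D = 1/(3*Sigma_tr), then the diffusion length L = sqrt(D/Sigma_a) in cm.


D = 1 / (3 * Sigma_tr) = 1 / (3 * 1.801) = 0.1850824 cm
L = sqrt(D / Sigma_a)
L = sqrt(0.1850824 / 0.0986)
L = 1.3701 cm

1.3701


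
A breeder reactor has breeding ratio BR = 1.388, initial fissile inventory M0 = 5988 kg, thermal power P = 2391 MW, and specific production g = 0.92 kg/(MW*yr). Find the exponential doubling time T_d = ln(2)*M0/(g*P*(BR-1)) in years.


Breeding gain G = BR - 1 = 1.388 - 1 = 0.388
Fissile production rate = g * P * G = 0.92 * 2391 * 0.388 = 853.49136 kg/yr
T_d = ln(2) * M0 / (g * P * G)
T_d = ln(2) * 5988 / 853.49136 = 4.8630 yr

4.8630


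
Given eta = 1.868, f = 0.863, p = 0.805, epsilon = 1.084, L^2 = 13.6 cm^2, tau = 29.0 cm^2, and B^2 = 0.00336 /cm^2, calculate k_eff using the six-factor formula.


k_inf = eta*f*p*eps = 1.868*0.863*0.805*1.084 = 1.406737
P_TNL = 1/(1 + L^2*B^2) = 1/(1 + 13.6*0.00336) = 0.9563009
P_FNL = exp(-B^2*tau) = exp(-0.00336*29.0) = 0.9071568
k_eff = k_inf * P_TNL * P_FNL = 1.406737 * 0.9563009 * 0.9071568
k_eff = 1.2204

1.2204


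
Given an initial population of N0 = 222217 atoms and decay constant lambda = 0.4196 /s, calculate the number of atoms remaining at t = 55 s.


N = N0 * exp(-lambda * t)
N = 222217 * exp(-0.4196 * 55)
N = 2.1093e-05

2.1093e-05


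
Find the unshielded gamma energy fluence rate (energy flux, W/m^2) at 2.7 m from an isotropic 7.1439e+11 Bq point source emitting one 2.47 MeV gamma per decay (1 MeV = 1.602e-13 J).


psi = A * E * 1.602e-13 / (4*pi*r^2)
psi = 7.1439e+11 * 2.47 * 1.602e-13 / (4*pi*2.7^2)
psi = 0.0030857 W/m^2

0.0030857


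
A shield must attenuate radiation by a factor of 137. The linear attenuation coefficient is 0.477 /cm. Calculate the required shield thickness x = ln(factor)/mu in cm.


x = ln(factor) / mu
x = ln(137) / 0.477
x = 10.314 cm

10.314


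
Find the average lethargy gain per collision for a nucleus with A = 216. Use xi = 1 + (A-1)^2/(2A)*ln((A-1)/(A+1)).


xi = 1 + (A-1)^2/(2A) * ln((A-1)/(A+1))
xi = 1 + (216-1)^2/(2*216) * ln((216-1)/(216 +1))
xi = 0.0092307

0.0092307


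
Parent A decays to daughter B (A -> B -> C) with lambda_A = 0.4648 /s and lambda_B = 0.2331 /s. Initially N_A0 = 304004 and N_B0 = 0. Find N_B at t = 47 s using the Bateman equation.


N_B(t) = lambda_A * N_A0 / (lambda_B - lambda_A) * [exp(-lambda_A*t) - exp(-lambda_B*t)]
exp(-0.4648*47) = 3.255191e-10; exp(-0.2331*47) = 1.745822e-05
N_B = 0.4648 * 304004 / (0.2331 - 0.4648) * (3.255191e-10 - 1.745822e-05)
N_B = 10.647

10.647


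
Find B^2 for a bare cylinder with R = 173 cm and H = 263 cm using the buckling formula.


B^2 = (2.405/R)^2 + (pi/H)^2
B^2 = (2.405/173)^2 + (pi/263)^2
B^2 = 3.3595e-04 /cm^2

3.3595e-04


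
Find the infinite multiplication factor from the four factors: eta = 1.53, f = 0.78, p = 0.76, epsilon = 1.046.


k_inf = eta * f * p * epsilon
k_inf = 1.53 * 0.78 * 0.76 * 1.046
k_inf = 0.94871

0.94871


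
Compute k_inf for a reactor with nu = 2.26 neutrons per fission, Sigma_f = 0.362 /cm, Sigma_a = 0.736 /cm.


k_inf = nu * Sigma_f / Sigma_a
k_inf = 2.26 * 0.362 / 0.736
k_inf = 1.1116

1.1116


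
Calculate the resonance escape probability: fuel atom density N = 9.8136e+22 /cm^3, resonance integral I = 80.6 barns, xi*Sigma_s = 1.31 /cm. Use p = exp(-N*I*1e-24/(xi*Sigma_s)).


p = exp(-N * I * 1e-24 / (xi*Sigma_s))
p = exp(-9.8136e+22 * 80.6 * 1e-24 / 1.31)
p = 0.0023864

0.0023864


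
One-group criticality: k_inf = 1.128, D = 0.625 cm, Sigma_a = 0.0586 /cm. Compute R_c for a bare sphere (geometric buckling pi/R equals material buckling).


L^2 = D / Sigma_a = 0.625 / 0.0586 = 10.66553 cm^2
B_m^2 = (k_inf - 1) / L^2 = (1.128 - 1) / 10.66553 = 0.01200128 /cm^2
For a bare sphere: B_g = pi/R, so R_c = pi / sqrt(B_m^2)
R_c = pi / sqrt(0.01200128) = 28.677 cm

28.677


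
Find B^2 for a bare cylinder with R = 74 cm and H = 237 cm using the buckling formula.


B^2 = (2.405/R)^2 + (pi/H)^2
B^2 = (2.405/74)^2 + (pi/237)^2
B^2 = 0.0012320 /cm^2

0.0012320


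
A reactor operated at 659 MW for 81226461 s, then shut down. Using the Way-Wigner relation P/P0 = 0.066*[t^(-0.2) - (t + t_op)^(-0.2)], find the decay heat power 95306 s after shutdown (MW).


P/P0 = 0.066 * [t^(-0.2) - (t + t_op)^(-0.2)]
P/P0 = 0.066 * [95306^(-0.2) - (95306 + 81226461)^(-0.2)]
P/P0 = 0.066 * [0.1009662 - 0.02617934] = 0.004935933
P = 659 * 0.004935933 = 3.2528 MW

3.2528


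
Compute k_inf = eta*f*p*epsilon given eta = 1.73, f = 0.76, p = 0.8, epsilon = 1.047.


k_inf = eta * f * p * epsilon
k_inf = 1.73 * 0.76 * 0.8 * 1.047
k_inf = 1.1013

1.1013


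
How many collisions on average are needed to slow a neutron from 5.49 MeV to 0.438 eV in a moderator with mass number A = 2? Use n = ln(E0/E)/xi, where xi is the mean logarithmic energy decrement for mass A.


xi = 1 + (A-1)^2/(2A)*ln((A-1)/(A+1)) = 0.7253469 (for A = 2)
n = ln(E0/E) / xi
n = ln(5.49e6 / 0.438) / 0.7253469
n = ln(1.253425e+07) / 0.7253469 = 22.533

22.533


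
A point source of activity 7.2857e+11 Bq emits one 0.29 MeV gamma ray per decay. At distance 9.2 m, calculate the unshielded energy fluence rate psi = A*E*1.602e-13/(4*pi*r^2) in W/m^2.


psi = A * E * 1.602e-13 / (4*pi*r^2)
psi = 7.2857e+11 * 0.29 * 1.602e-13 / (4*pi*9.2^2)
psi = 3.1823e-05 W/m^2

3.1823e-05


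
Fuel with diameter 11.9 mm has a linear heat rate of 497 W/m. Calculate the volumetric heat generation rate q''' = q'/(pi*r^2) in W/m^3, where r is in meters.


r = D / 2 / 1000 = 11.9 / 2 / 1000 = 0.00595 m
q''' = q' / (pi * r^2)
q''' = 497 / (pi * 0.00595^2)
q''' = 4.4686e+06 W/m^3

4.4686e+06


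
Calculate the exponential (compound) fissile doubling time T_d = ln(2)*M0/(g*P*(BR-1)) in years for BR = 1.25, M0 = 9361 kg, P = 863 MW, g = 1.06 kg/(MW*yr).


Breeding gain G = BR - 1 = 1.25 - 1 = 0.25
Fissile production rate = g * P * G = 1.06 * 863 * 0.25 = 228.695 kg/yr
T_d = ln(2) * M0 / (g * P * G)
T_d = ln(2) * 9361 / 228.695 = 28.372 yr

28.372


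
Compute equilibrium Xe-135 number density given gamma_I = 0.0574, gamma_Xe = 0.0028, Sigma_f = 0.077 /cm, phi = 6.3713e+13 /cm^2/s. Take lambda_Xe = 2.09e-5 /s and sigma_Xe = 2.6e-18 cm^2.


Xe_eq = (gamma_I + gamma_Xe) * Sigma_f * phi / (lambda_Xe + sigma_Xe * phi)
Numerator = (0.0574 + 0.0028) * 0.077 * 6.3713e+13 = 2.953352e+11
Denominator = 2.09e-5 + 2.6e-18 * 6.3713e+13 = 1.865538e-04
Xe_eq = 2.953352e+11 / 1.865538e-04 = 1.5831e+15 /cm^3

1.5831e+15


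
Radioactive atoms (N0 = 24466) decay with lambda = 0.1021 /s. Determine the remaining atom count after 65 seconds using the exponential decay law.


N = N0 * exp(-lambda * t)
N = 24466 * exp(-0.1021 * 65)
N = 32.090

32.090


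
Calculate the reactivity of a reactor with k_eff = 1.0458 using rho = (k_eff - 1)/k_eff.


rho = (k_eff - 1) / k_eff
rho = (1.0458 - 1) / 1.0458
rho = 0.043794

0.043794


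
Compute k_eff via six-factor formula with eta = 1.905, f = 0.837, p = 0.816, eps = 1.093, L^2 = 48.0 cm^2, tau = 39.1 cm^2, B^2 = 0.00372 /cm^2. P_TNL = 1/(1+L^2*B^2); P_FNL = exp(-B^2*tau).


k_inf = eta*f*p*eps = 1.905*0.837*0.816*1.093 = 1.422102
P_TNL = 1/(1 + L^2*B^2) = 1/(1 + 48.0*0.00372) = 0.8484931
P_FNL = exp(-B^2*tau) = exp(-0.00372*39.1) = 0.8646314
k_eff = k_inf * P_TNL * P_FNL = 1.422102 * 0.8484931 * 0.8646314
k_eff = 1.0433

1.0433


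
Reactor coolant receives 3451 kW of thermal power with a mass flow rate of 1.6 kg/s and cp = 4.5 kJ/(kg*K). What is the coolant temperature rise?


dT = Q / (m_dot * cp)
dT = 3451 / (1.6 * 4.5)
dT = 479.31 C

479.31


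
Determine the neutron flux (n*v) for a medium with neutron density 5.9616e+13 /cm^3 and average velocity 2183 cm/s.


phi = n * v
phi = 5.9616e+13 * 2183
phi = 1.3014e+17 /cm^2/s

1.3014e+17


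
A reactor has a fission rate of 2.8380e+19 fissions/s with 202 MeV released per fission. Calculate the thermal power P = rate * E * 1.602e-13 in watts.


P = fission_rate * E_MeV * 1.602e-13
P = 2.8380e+19 * 202 * 1.602e-13
P = 9.1839e+08 W

9.1839e+08


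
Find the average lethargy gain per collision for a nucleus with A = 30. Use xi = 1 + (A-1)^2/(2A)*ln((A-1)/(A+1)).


xi = 1 + (A-1)^2/(2A) * ln((A-1)/(A+1))
xi = 1 + (30-1)^2/(2*30) * ln((30-1)/(30 +1))
xi = 0.065209

0.065209


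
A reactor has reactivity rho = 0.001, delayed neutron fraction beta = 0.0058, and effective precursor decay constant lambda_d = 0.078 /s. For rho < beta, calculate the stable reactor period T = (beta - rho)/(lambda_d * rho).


T = (beta - rho) / (lambda_d * rho)
T = (0.0058 - 0.001) / (0.078 * 0.001)
T = 61.538 s

61.538


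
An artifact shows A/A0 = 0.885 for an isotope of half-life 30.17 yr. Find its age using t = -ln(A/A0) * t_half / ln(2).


lambda = ln(2) / t_half = ln(2) / 30.17 = 0.02297472 /yr
t = -ln(A/A0) / lambda
t = -ln(0.885) / 0.02297472
t = 5.3175 yr

5.3175


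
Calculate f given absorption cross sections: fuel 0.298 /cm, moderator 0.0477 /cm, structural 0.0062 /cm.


f = Sigma_a_fuel / (Sigma_a_fuel + Sigma_a_mod + Sigma_a_other)
f = 0.298 / (0.298 + 0.0477 + 0.0062)
f = 0.84683

0.84683


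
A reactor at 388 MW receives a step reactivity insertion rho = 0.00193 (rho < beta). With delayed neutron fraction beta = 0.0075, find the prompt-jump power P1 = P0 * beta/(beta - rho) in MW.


P1/P0 = beta / (beta - rho)
P1/P0 = 0.0075 / (0.0075 - 0.00193) = 1.346499
P1 = 388 * 1.346499 = 522.44 MW

522.44


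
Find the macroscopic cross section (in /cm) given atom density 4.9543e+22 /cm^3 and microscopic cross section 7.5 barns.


Sigma = N * sigma_barns * 1e-24
Sigma = 4.9543e+22 * 7.5 * 1e-24
Sigma = 0.37157 /cm

0.37157


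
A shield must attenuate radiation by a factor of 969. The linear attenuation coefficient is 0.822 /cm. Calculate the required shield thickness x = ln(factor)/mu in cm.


x = ln(factor) / mu
x = ln(969) / 0.822
x = 8.3653 cm

8.3653


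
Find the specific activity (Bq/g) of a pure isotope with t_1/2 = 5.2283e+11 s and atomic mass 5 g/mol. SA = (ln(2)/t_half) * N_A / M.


lambda = ln(2) / t_half = ln(2) / 5.2283e+11 = 1.325760e-12 /s
SA = lambda * N_A / M
SA = 1.325760e-12 * 6.022e23 / 5
SA = 1.5967e+11 Bq/g

1.5967e+11


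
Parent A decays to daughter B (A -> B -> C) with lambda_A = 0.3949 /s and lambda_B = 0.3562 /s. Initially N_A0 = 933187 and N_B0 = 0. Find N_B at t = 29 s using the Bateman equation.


N_B(t) = lambda_A * N_A0 / (lambda_B - lambda_A) * [exp(-lambda_A*t) - exp(-lambda_B*t)]
exp(-0.3949*29) = 1.062713e-05; exp(-0.3562*29) = 3.264562e-05
N_B = 0.3949 * 933187 / (0.3562 - 0.3949) * (1.062713e-05 - 3.264562e-05)
N_B = 209.67

209.67


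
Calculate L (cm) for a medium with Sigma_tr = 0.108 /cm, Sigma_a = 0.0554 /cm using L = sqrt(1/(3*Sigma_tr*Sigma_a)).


D = 1 / (3 * Sigma_tr) = 1 / (3 * 0.108) = 3.086420 cm
L = sqrt(D / Sigma_a)
L = sqrt(3.086420 / 0.0554)
L = 7.4640 cm

7.4640


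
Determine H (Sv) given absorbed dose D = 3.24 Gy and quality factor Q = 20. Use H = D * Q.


H = D * Q
H = 3.24 * 20
H = 64.800 Sv

64.800


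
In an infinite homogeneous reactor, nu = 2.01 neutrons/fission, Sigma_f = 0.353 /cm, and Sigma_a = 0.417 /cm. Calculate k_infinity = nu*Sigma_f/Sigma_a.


k_inf = nu * Sigma_f / Sigma_a
k_inf = 2.01 * 0.353 / 0.417
k_inf = 1.7015

1.7015


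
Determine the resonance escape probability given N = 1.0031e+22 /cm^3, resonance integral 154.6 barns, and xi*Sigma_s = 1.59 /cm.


p = exp(-N * I * 1e-24 / (xi*Sigma_s))
p = exp(-1.0031e+22 * 154.6 * 1e-24 / 1.59)
p = 0.37706

0.37706


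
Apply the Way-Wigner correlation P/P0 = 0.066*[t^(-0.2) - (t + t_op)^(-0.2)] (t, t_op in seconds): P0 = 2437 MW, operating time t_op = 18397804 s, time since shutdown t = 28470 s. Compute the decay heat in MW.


P/P0 = 0.066 * [t^(-0.2) - (t + t_op)^(-0.2)]
P/P0 = 0.066 * [28470^(-0.2) - (28470 + 18397804)^(-0.2)]
P/P0 = 0.066 * [0.1285649 - 0.03522999] = 0.006160104
P = 2437 * 0.006160104 = 15.012 MW

15.012


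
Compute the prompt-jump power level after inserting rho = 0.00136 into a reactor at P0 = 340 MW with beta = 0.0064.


P1/P0 = beta / (beta - rho)
P1/P0 = 0.0064 / (0.0064 - 0.00136) = 1.269841
P1 = 340 * 1.269841 = 431.75 MW

431.75


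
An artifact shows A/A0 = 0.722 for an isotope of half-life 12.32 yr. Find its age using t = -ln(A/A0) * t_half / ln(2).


lambda = ln(2) / t_half = ln(2) / 12.32 = 0.05626195 /yr
t = -ln(A/A0) / lambda
t = -ln(0.722) / 0.05626195
t = 5.7895 yr

5.7895


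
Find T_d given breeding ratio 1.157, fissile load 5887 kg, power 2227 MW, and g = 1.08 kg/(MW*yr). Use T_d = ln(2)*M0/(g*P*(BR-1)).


Breeding gain G = BR - 1 = 1.157 - 1 = 0.157
Fissile production rate = g * P * G = 1.08 * 2227 * 0.157 = 377.61012 kg/yr
T_d = ln(2) * M0 / (g * P * G)
T_d = ln(2) * 5887 / 377.61012 = 10.806 yr

10.806


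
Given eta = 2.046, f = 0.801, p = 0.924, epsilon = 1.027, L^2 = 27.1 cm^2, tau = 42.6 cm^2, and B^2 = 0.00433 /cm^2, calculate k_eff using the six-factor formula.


k_inf = eta*f*p*eps = 2.046*0.801*0.924*1.027 = 1.555180
P_TNL = 1/(1 + L^2*B^2) = 1/(1 + 27.1*0.00433) = 0.8949803
P_FNL = exp(-B^2*tau) = exp(-0.00433*42.6) = 0.8315549
k_eff = k_inf * P_TNL * P_FNL = 1.555180 * 0.8949803 * 0.8315549
k_eff = 1.1574

1.1574


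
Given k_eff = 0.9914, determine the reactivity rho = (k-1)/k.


rho = (k_eff - 1) / k_eff
rho = (0.9914 - 1) / 0.9914
rho = -0.0086746

-0.0086746


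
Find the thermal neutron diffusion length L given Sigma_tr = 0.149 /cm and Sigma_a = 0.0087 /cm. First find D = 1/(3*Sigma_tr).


D = 1 / (3 * Sigma_tr) = 1 / (3 * 0.149) = 2.237136 cm
L = sqrt(D / Sigma_a)
L = sqrt(2.237136 / 0.0087)
L = 16.036 cm

16.036


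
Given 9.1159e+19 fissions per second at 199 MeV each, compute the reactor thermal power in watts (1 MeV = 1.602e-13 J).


P = fission_rate * E_MeV * 1.602e-13
P = 9.1159e+19 * 199 * 1.602e-13
P = 2.9061e+09 W

2.9061e+09


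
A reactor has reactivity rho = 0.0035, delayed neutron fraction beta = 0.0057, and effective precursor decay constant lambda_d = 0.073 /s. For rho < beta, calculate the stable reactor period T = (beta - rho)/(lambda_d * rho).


T = (beta - rho) / (lambda_d * rho)
T = (0.0057 - 0.0035) / (0.073 * 0.0035)
T = 8.6106 s

8.6106


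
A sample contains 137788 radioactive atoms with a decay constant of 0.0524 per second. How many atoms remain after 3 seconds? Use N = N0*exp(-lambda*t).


N = N0 * exp(-lambda * t)
N = 137788 * exp(-0.0524 * 3)
N = 117744

117744


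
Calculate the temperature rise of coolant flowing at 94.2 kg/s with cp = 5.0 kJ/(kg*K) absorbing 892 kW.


dT = Q / (m_dot * cp)
dT = 892 / (94.2 * 5.0)
dT = 1.8938 C

1.8938


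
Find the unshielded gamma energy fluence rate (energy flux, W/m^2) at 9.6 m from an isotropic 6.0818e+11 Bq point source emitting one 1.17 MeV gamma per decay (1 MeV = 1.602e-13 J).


psi = A * E * 1.602e-13 / (4*pi*r^2)
psi = 6.0818e+11 * 1.17 * 1.602e-13 / (4*pi*9.6^2)
psi = 9.8430e-05 W/m^2

9.8430e-05


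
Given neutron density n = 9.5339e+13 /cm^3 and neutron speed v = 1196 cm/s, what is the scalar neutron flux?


phi = n * v
phi = 9.5339e+13 * 1196
phi = 1.1403e+17 /cm^2/s

1.1403e+17


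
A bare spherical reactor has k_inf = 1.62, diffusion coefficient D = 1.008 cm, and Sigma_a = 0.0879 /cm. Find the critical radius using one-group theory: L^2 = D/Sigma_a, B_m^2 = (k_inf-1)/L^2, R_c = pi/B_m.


L^2 = D / Sigma_a = 1.008 / 0.0879 = 11.46758 cm^2
B_m^2 = (k_inf - 1) / L^2 = (1.62 - 1) / 11.46758 = 0.05406546 /cm^2
For a bare sphere: B_g = pi/R, so R_c = pi / sqrt(B_m^2)
R_c = pi / sqrt(0.05406546) = 13.511 cm

13.511


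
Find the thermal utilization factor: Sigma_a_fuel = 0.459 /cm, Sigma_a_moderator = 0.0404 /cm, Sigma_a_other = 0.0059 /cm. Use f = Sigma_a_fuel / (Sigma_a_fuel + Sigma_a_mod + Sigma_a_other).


f = Sigma_a_fuel / (Sigma_a_fuel + Sigma_a_mod + Sigma_a_other)
f = 0.459 / (0.459 + 0.0404 + 0.0059)
f = 0.90837

0.90837


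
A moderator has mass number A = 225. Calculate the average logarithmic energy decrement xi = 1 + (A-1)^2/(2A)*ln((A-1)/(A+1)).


xi = 1 + (A-1)^2/(2A) * ln((A-1)/(A+1))
xi = 1 + (225-1)^2/(2*225) * ln((225-1)/(225 +1))
xi = 0.0088626

0.0088626


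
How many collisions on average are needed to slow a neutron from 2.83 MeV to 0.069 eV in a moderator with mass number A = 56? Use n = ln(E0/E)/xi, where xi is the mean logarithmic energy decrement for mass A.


xi = 1 + (A-1)^2/(2A)*ln((A-1)/(A+1)) = 0.03529286 (for A = 56)
n = ln(E0/E) / xi
n = ln(2.83e6 / 0.069) / 0.03529286
n = ln(4.101449e+07) / 0.03529286 = 496.69

496.69


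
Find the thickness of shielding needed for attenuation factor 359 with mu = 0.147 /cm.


x = ln(factor) / mu
x = ln(359) / 0.147
x = 40.023 cm

40.023


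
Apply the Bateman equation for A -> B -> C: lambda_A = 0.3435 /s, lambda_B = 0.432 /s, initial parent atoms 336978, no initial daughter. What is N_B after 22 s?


N_B(t) = lambda_A * N_A0 / (lambda_B - lambda_A) * [exp(-lambda_A*t) - exp(-lambda_B*t)]
exp(-0.3435*22) = 5.224402e-04; exp(-0.432*22) = 7.455302e-05
N_B = 0.3435 * 336978 / (0.432 - 0.3435) * (5.224402e-04 - 7.455302e-05)
N_B = 585.81

585.81


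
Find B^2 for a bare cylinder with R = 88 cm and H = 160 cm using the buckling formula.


B^2 = (2.405/R)^2 + (pi/H)^2
B^2 = (2.405/88)^2 + (pi/160)^2
B^2 = 0.0011324 /cm^2

0.0011324


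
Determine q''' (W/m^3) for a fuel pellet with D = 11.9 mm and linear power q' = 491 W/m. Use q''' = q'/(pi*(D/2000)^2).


r = D / 2 / 1000 = 11.9 / 2 / 1000 = 0.00595 m
q''' = q' / (pi * r^2)
q''' = 491 / (pi * 0.00595^2)
q''' = 4.4147e+06 W/m^3

4.4147e+06


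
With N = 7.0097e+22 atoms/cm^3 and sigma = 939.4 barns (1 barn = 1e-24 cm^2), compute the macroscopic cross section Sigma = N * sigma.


Sigma = N * sigma_barns * 1e-24
Sigma = 7.0097e+22 * 939.4 * 1e-24
Sigma = 65.849 /cm

65.849


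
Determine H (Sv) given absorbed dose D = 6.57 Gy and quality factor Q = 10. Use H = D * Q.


H = D * Q
H = 6.57 * 10
H = 65.700 Sv

65.700


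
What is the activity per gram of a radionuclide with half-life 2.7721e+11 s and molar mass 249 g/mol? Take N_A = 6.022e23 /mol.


lambda = ln(2) / t_half = ln(2) / 2.7721e+11 = 2.500441e-12 /s
SA = lambda * N_A / M
SA = 2.500441e-12 * 6.022e23 / 249
SA = 6.0473e+09 Bq/g

6.0473e+09


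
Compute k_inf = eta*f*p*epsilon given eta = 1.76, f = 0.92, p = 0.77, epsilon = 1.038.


k_inf = eta * f * p * epsilon
k_inf = 1.76 * 0.92 * 0.77 * 1.038
k_inf = 1.2942

1.2942


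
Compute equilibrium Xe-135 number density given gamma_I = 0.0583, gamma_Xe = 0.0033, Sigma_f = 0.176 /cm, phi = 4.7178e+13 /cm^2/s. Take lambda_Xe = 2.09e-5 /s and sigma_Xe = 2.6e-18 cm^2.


Xe_eq = (gamma_I + gamma_Xe) * Sigma_f * phi / (lambda_Xe + sigma_Xe * phi)
Numerator = (0.0583 + 0.0033) * 0.176 * 4.7178e+13 = 5.114850e+11
Denominator = 2.09e-5 + 2.6e-18 * 4.7178e+13 = 1.435628e-04
Xe_eq = 5.114850e+11 / 1.435628e-04 = 3.5628e+15 /cm^3

3.5628e+15


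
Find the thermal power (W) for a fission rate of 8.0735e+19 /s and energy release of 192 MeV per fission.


P = fission_rate * E_MeV * 1.602e-13
P = 8.0735e+19 * 192 * 1.602e-13
P = 2.4833e+09 W

2.4833e+09


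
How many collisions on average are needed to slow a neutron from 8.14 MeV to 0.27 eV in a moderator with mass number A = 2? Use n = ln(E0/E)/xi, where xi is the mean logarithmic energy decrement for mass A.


xi = 1 + (A-1)^2/(2A)*ln((A-1)/(A+1)) = 0.7253469 (for A = 2)
n = ln(E0/E) / xi
n = ln(8.14e6 / 0.27) / 0.7253469
n = ln(3.014815e+07) / 0.7253469 = 23.743

23.743


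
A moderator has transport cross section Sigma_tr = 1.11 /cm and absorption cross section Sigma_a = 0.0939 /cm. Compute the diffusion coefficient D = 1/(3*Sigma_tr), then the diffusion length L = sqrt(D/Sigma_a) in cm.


D = 1 / (3 * Sigma_tr) = 1 / (3 * 1.11) = 0.3003003 cm
L = sqrt(D / Sigma_a)
L = sqrt(0.3003003 / 0.0939)
L = 1.7883 cm

1.7883


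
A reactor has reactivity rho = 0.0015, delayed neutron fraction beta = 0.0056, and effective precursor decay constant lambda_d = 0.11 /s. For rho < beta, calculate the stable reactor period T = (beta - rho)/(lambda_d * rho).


T = (beta - rho) / (lambda_d * rho)
T = (0.0056 - 0.0015) / (0.11 * 0.0015)
T = 24.848 s

24.848


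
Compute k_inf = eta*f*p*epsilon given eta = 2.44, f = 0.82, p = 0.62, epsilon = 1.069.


k_inf = eta * f * p * epsilon
k_inf = 2.44 * 0.82 * 0.62 * 1.069
k_inf = 1.3261

1.3261


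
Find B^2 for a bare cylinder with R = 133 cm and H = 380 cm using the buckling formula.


B^2 = (2.405/R)^2 + (pi/H)^2
B^2 = (2.405/133)^2 + (pi/380)^2
B^2 = 3.9533e-04 /cm^2

3.9533e-04


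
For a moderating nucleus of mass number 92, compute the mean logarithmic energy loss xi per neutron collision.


xi = 1 + (A-1)^2/(2A) * ln((A-1)/(A+1))
xi = 1 + (92-1)^2/(2*92) * ln((92-1)/(92 +1))
xi = 0.021582

0.021582


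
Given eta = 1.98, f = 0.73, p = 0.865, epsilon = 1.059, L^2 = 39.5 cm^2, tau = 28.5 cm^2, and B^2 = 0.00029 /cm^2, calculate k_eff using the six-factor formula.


k_inf = eta*f*p*eps = 1.98*0.73*0.865*1.059 = 1.324037
P_TNL = 1/(1 + L^2*B^2) = 1/(1 + 39.5*0.00029) = 0.9886747
P_FNL = exp(-B^2*tau) = exp(-0.00029*28.5) = 0.9917691
k_eff = k_inf * P_TNL * P_FNL = 1.324037 * 0.9886747 * 0.9917691
k_eff = 1.2983

1.2983


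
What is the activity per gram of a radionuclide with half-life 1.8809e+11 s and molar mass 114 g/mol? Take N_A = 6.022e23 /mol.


lambda = ln(2) / t_half = ln(2) / 1.8809e+11 = 3.685189e-12 /s
SA = lambda * N_A / M
SA = 3.685189e-12 * 6.022e23 / 114
SA = 1.9467e+10 Bq/g

1.9467e+10


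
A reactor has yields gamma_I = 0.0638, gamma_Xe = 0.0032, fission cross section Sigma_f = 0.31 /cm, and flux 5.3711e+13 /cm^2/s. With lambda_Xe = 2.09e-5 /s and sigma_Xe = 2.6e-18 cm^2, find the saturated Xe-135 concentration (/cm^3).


Xe_eq = (gamma_I + gamma_Xe) * Sigma_f * phi / (lambda_Xe + sigma_Xe * phi)
Numerator = (0.0638 + 0.0032) * 0.31 * 5.3711e+13 = 1.115577e+12
Denominator = 2.09e-5 + 2.6e-18 * 5.3711e+13 = 1.605486e-04
Xe_eq = 1.115577e+12 / 1.605486e-04 = 6.9485e+15 /cm^3

6.9485e+15


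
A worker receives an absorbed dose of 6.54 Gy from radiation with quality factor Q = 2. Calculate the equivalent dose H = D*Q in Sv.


H = D * Q
H = 6.54 * 2
H = 13.080 Sv

13.080


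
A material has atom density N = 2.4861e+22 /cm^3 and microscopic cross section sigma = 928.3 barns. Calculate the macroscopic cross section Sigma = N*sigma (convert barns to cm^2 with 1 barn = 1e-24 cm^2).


Sigma = N * sigma_barns * 1e-24
Sigma = 2.4861e+22 * 928.3 * 1e-24
Sigma = 23.078 /cm

23.078


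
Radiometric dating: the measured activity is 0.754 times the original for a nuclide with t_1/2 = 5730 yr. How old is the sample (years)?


lambda = ln(2) / t_half = ln(2) / 5730 = 1.209681e-04 /yr
t = -ln(A/A0) / lambda
t = -ln(0.754) / 1.209681e-04
t = 2334.2 yr

2334.2


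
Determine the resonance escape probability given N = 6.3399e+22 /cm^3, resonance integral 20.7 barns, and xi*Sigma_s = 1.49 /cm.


p = exp(-N * I * 1e-24 / (xi*Sigma_s))
p = exp(-6.3399e+22 * 20.7 * 1e-24 / 1.49)
p = 0.41446

0.41446


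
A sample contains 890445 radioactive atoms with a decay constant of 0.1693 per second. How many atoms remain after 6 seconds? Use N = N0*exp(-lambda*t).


N = N0 * exp(-lambda * t)
N = 890445 * exp(-0.1693 * 6)
N = 322441

322441


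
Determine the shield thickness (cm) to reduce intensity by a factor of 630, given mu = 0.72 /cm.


x = ln(factor) / mu
x = ln(630) / 0.72
x = 8.9524 cm

8.9524


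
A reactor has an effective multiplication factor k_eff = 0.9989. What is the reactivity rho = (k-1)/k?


rho = (k_eff - 1) / k_eff
rho = (0.9989 - 1) / 0.9989
rho = -0.0011012

-0.0011012


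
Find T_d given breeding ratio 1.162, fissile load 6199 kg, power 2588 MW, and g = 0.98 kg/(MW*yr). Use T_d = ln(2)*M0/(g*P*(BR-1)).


Breeding gain G = BR - 1 = 1.162 - 1 = 0.162
Fissile production rate = g * P * G = 0.98 * 2588 * 0.162 = 410.87088 kg/yr
T_d = ln(2) * M0 / (g * P * G)
T_d = ln(2) * 6199 / 410.87088 = 10.458 yr

10.458


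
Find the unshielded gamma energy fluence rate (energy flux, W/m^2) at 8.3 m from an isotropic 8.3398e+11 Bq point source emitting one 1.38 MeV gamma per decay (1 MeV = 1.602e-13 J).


psi = A * E * 1.602e-13 / (4*pi*r^2)
psi = 8.3398e+11 * 1.38 * 1.602e-13 / (4*pi*8.3^2)
psi = 2.1298e-04 W/m^2

2.1298e-04


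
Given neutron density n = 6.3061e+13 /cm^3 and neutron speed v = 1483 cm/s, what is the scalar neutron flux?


phi = n * v
phi = 6.3061e+13 * 1483
phi = 9.3519e+16 /cm^2/s

9.3519e+16


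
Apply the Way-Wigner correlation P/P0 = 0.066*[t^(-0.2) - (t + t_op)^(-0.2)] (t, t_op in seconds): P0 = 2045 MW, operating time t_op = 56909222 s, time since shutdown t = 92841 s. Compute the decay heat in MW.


P/P0 = 0.066 * [t^(-0.2) - (t + t_op)^(-0.2)]
P/P0 = 0.066 * [92841^(-0.2) - (92841 + 56909222)^(-0.2)]
P/P0 = 0.066 * [0.1014967 - 0.02810748] = 0.004843689
P = 2045 * 0.004843689 = 9.9053 MW

9.9053


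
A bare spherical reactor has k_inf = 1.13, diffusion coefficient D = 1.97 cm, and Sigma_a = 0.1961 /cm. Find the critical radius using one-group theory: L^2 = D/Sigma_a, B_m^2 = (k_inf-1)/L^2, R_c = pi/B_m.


L^2 = D / Sigma_a = 1.97 / 0.1961 = 10.04589 cm^2
B_m^2 = (k_inf - 1) / L^2 = (1.13 - 1) / 10.04589 = 0.01294062 /cm^2
For a bare sphere: B_g = pi/R, so R_c = pi / sqrt(B_m^2)
R_c = pi / sqrt(0.01294062) = 27.617 cm

27.617


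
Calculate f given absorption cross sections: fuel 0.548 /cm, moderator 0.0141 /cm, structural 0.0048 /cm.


f = Sigma_a_fuel / (Sigma_a_fuel + Sigma_a_mod + Sigma_a_other)
f = 0.548 / (0.548 + 0.0141 + 0.0048)
f = 0.96666

0.96666


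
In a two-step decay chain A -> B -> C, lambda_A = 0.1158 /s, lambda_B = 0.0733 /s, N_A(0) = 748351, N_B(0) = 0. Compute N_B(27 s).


N_B(t) = lambda_A * N_A0 / (lambda_B - lambda_A) * [exp(-lambda_A*t) - exp(-lambda_B*t)]
exp(-0.1158*27) = 0.04386669; exp(-0.0733*27) = 0.1381936
N_B = 0.1158 * 748351 / (0.0733 - 0.1158) * (0.04386669 - 0.1381936)
N_B = 192336

192336


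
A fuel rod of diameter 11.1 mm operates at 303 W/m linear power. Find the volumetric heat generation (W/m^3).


r = D / 2 / 1000 = 11.1 / 2 / 1000 = 0.00555 m
q''' = q' / (pi * r^2)
q''' = 303 / (pi * 0.00555^2)
q''' = 3.1312e+06 W/m^3

3.1312e+06


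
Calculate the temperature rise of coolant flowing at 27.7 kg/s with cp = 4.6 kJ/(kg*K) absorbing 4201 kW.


dT = Q / (m_dot * cp)
dT = 4201 / (27.7 * 4.6)
dT = 32.970 C

32.970


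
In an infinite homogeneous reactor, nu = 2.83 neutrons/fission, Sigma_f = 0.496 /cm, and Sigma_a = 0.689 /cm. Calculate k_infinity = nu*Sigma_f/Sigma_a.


k_inf = nu * Sigma_f / Sigma_a
k_inf = 2.83 * 0.496 / 0.689
k_inf = 2.0373

2.0373


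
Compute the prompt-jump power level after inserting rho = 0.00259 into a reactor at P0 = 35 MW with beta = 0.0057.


P1/P0 = beta / (beta - rho)
P1/P0 = 0.0057 / (0.0057 - 0.00259) = 1.832797
P1 = 35 * 1.832797 = 64.148 MW

64.148


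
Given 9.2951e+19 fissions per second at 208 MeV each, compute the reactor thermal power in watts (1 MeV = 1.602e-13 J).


P = fission_rate * E_MeV * 1.602e-13
P = 9.2951e+19 * 208 * 1.602e-13
P = 3.0973e+09 W

3.0973e+09


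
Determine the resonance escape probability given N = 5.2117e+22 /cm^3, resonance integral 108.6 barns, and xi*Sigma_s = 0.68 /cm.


p = exp(-N * I * 1e-24 / (xi*Sigma_s))
p = exp(-5.2117e+22 * 108.6 * 1e-24 / 0.68)
p = 2.4277e-04

2.4277e-04


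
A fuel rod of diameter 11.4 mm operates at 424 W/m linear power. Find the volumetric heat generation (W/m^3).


r = D / 2 / 1000 = 11.4 / 2 / 1000 = 0.0057 m
q''' = q' / (pi * r^2)
q''' = 424 / (pi * 0.0057^2)
q''' = 4.1540e+06 W/m^3

4.1540e+06


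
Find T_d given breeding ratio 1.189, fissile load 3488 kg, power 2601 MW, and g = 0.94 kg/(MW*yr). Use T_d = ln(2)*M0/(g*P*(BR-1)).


Breeding gain G = BR - 1 = 1.189 - 1 = 0.189
Fissile production rate = g * P * G = 0.94 * 2601 * 0.189 = 462.09366 kg/yr
T_d = ln(2) * M0 / (g * P * G)
T_d = ln(2) * 3488 / 462.09366 = 5.2321 yr

5.2321


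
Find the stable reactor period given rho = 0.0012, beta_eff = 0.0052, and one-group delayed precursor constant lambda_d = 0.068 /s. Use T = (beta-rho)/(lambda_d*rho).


T = (beta - rho) / (lambda_d * rho)
T = (0.0052 - 0.0012) / (0.068 * 0.0012)
T = 49.020 s

49.020


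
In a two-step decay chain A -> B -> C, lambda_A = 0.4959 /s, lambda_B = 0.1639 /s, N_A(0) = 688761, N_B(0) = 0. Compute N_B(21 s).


N_B(t) = lambda_A * N_A0 / (lambda_B - lambda_A) * [exp(-lambda_A*t) - exp(-lambda_B*t)]
exp(-0.4959*21) = 3.001240e-05; exp(-0.1639*21) = 0.03200382
N_B = 0.4959 * 688761 / (0.1639 - 0.4959) * (3.001240e-05 - 0.03200382)
N_B = 32894

32894


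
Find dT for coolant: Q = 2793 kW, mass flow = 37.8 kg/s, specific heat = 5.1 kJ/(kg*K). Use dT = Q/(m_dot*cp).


dT = Q / (m_dot * cp)
dT = 2793 / (37.8 * 5.1)
dT = 14.488 C

14.488


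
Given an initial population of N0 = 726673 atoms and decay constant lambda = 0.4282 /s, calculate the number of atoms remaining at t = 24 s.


N = N0 * exp(-lambda * t)
N = 726673 * exp(-0.4282 * 24)
N = 25.014

25.014


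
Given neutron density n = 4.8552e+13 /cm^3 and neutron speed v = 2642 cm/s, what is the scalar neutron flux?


phi = n * v
phi = 4.8552e+13 * 2642
phi = 1.2827e+17 /cm^2/s

1.2827e+17


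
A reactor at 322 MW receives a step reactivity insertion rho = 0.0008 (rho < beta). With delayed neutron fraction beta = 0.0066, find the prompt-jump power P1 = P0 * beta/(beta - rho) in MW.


P1/P0 = beta / (beta - rho)
P1/P0 = 0.0066 / (0.0066 - 0.0008) = 1.137931
P1 = 322 * 1.137931 = 366.41 MW

366.41


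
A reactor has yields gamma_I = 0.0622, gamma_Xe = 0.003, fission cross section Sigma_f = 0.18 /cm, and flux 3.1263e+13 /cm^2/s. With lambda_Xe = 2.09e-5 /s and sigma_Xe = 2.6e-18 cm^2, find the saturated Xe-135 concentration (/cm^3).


Xe_eq = (gamma_I + gamma_Xe) * Sigma_f * phi / (lambda_Xe + sigma_Xe * phi)
Numerator = (0.0622 + 0.003) * 0.18 * 3.1263e+13 = 3.669026e+11
Denominator = 2.09e-5 + 2.6e-18 * 3.1263e+13 = 1.021838e-04
Xe_eq = 3.669026e+11 / 1.021838e-04 = 3.5906e+15 /cm^3

3.5906e+15


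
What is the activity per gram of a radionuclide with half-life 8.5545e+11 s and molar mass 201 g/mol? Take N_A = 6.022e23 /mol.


lambda = ln(2) / t_half = ln(2) / 8.5545e+11 = 8.102720e-13 /s
SA = lambda * N_A / M
SA = 8.102720e-13 * 6.022e23 / 201
SA = 2.4276e+09 Bq/g

2.4276e+09


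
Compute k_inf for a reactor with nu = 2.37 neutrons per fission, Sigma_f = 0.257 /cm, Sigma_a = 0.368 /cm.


k_inf = nu * Sigma_f / Sigma_a
k_inf = 2.37 * 0.257 / 0.368
k_inf = 1.6551

1.6551


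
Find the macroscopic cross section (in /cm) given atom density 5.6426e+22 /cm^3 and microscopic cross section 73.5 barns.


Sigma = N * sigma_barns * 1e-24
Sigma = 5.6426e+22 * 73.5 * 1e-24
Sigma = 4.1473 /cm

4.1473


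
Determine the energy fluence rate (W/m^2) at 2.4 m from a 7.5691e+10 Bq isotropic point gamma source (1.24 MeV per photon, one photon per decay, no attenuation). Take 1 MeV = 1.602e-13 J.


psi = A * E * 1.602e-13 / (4*pi*r^2)
psi = 7.5691e+10 * 1.24 * 1.602e-13 / (4*pi*2.4^2)
psi = 2.0773e-04 W/m^2

2.0773e-04


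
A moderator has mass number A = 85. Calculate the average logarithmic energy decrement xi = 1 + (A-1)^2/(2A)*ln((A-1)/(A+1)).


xi = 1 + (A-1)^2/(2A) * ln((A-1)/(A+1))
xi = 1 + (85-1)^2/(2*85) * ln((85-1)/(85 +1))
xi = 0.023346

0.023346


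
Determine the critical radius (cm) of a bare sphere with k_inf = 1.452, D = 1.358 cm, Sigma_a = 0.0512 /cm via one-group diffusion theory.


L^2 = D / Sigma_a = 1.358 / 0.0512 = 26.52344 cm^2
B_m^2 = (k_inf - 1) / L^2 = (1.452 - 1) / 26.52344 = 0.01704153 /cm^2
For a bare sphere: B_g = pi/R, so R_c = pi / sqrt(B_m^2)
R_c = pi / sqrt(0.01704153) = 24.066 cm

24.066


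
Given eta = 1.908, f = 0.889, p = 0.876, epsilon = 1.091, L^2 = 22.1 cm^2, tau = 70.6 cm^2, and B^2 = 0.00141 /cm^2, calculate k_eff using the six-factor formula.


k_inf = eta*f*p*eps = 1.908*0.889*0.876*1.091 = 1.621097
P_TNL = 1/(1 + L^2*B^2) = 1/(1 + 22.1*0.00141) = 0.9697807
P_FNL = exp(-B^2*tau) = exp(-0.00141*70.6) = 0.9052483
k_eff = k_inf * P_TNL * P_FNL = 1.621097 * 0.9697807 * 0.9052483
k_eff = 1.4231

1.4231


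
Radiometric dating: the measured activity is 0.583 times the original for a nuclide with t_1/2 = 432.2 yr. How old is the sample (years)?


lambda = ln(2) / t_half = ln(2) / 432.2 = 0.001603765 /yr
t = -ln(A/A0) / lambda
t = -ln(0.583) / 0.001603765
t = 336.44 yr

336.44


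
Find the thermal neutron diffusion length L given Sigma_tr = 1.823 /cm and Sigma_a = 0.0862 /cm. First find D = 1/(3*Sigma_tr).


D = 1 / (3 * Sigma_tr) = 1 / (3 * 1.823) = 0.1828488 cm
L = sqrt(D / Sigma_a)
L = sqrt(0.1828488 / 0.0862)
L = 1.4564 cm

1.4564


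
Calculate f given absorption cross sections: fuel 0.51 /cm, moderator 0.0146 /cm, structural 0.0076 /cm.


f = Sigma_a_fuel / (Sigma_a_fuel + Sigma_a_mod + Sigma_a_other)
f = 0.51 / (0.51 + 0.0146 + 0.0076)
f = 0.95829

0.95829


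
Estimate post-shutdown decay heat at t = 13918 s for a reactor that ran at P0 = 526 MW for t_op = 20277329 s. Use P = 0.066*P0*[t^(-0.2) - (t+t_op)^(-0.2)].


P/P0 = 0.066 * [t^(-0.2) - (t + t_op)^(-0.2)]
P/P0 = 0.066 * [13918^(-0.2) - (13918 + 20277329)^(-0.2)]
P/P0 = 0.066 * [0.1483490 - 0.03455718] = 0.007510260
P = 526 * 0.007510260 = 3.9504 MW

3.9504


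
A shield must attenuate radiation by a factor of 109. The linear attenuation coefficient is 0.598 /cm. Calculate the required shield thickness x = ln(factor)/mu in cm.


x = ln(factor) / mu
x = ln(109) / 0.598
x = 7.8451 cm

7.8451
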